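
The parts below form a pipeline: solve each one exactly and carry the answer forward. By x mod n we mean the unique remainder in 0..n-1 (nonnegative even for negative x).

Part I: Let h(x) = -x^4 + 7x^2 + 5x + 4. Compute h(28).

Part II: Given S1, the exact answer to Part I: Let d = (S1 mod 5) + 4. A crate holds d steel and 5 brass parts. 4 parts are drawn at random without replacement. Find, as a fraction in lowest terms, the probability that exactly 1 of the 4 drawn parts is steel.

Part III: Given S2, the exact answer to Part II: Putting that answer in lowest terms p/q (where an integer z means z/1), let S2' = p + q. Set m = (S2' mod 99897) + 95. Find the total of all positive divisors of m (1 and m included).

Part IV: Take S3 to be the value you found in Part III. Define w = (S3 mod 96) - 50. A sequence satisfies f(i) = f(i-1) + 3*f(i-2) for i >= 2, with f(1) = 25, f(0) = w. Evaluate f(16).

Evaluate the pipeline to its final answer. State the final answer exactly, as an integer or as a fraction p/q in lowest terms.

Part I: -1*(28)^4 + 7*(28)^2 + 5*(28)^1 + 4 = (-614656) + (5488) + (140) + (4) = -609024; answer -609024
Part II: S1 = -609024; d = 5; total draws C(10,4) = 210; favorable C(5,1)*C(5,3) = 50; P = 5/21; answer 5/21
Part III: S2 = 5/21; threaded value p + q = 26; m = 121; 121 = 11^2; sigma = (1 + 11 + 121) = 133; answer 133
Part IV: S3 = 133; w = -13; f(2) = 1*(25) + 3*(-13) = -14; iterating: f(2)=-14, f(3)=61, f(4)=19, f(5)=202, f(6)=259, f(7)=865, f(8)=1642, f(9)=4237, f(10)=9163, f(11)=21874, f(12)=49363, f(13)=114985, f(14)=263074, f(15)=608029, f(16)=1397251; answer 1397251

1397251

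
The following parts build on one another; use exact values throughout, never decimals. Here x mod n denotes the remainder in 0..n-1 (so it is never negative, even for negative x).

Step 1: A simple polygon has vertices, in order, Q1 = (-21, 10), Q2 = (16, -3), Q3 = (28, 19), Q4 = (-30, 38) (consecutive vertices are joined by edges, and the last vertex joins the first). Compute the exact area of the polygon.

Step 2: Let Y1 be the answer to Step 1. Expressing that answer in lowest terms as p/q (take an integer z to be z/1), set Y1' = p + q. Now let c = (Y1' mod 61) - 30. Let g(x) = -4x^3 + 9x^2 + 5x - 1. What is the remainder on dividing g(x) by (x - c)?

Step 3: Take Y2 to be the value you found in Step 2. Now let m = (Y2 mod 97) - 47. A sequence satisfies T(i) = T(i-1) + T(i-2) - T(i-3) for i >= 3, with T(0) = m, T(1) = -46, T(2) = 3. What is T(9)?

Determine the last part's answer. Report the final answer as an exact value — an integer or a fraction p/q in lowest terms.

Step 1: cross terms: (-21*-3 - 16*10)=-97, (16*19 - 28*-3)=388, (28*38 - -30*19)=1634, (-30*10 - -21*38)=498; twice the area = |2423| = 2423; area = 2423/2; answer 2423/2
Step 2: Y1 = 2423/2; threaded value p + q = 2425; c = 16; remainder = value at the root: -4*(16)^3 + 9*(16)^2 + 5*(16)^1 - 1 = (-16384) + (2304) + (80) + (-1) = -14001; answer -14001
Step 3: Y2 = -14001; m = 17; T(3) = 1*(3) + 1*(-46) - 1*(17) = -60; iterating: T(3)=-60, T(4)=-11, T(5)=-74, T(6)=-25, T(7)=-88, T(8)=-39, T(9)=-102; answer -102

-102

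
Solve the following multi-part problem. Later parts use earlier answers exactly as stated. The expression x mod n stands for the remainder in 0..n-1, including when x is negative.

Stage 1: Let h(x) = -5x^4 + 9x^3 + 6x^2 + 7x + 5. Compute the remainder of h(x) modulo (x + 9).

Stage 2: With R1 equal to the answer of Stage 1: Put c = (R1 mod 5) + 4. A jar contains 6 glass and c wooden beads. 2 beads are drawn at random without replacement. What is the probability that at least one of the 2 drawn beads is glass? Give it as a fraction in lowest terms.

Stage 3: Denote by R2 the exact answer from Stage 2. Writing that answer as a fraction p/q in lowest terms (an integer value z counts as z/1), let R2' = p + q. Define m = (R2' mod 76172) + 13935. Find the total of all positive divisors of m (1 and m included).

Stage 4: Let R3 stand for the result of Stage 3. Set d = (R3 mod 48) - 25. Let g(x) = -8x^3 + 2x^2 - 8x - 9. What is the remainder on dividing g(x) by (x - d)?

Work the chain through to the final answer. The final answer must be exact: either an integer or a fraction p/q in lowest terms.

Stage 1: remainder = value at the root: -5*(-9)^4 + 9*(-9)^3 + 6*(-9)^2 + 7*(-9)^1 + 5 = (-32805) + (-6561) + (486) + (-63) + (5) = -38938; answer -38938
Stage 2: R1 = -38938; c = 6; total draws C(12,2) = 66; complement C(6,2) = 15; favorable 66 - 15 = 51; P = 17/22; answer 17/22
Stage 3: R2 = 17/22; threaded value p + q = 39; m = 13974; 13974 = 2 * 3 * 17 * 137; sigma = (1 + 2) * (1 + 3) * (1 + 17) * (1 + 137) = 3 * 4 * 18 * 138 = 29808; answer 29808
Stage 4: R3 = 29808; d = -25; remainder = value at the root: -8*(-25)^3 + 2*(-25)^2 - 8*(-25)^1 - 9 = (125000) + (1250) + (200) + (-9) = 126441; answer 126441

126441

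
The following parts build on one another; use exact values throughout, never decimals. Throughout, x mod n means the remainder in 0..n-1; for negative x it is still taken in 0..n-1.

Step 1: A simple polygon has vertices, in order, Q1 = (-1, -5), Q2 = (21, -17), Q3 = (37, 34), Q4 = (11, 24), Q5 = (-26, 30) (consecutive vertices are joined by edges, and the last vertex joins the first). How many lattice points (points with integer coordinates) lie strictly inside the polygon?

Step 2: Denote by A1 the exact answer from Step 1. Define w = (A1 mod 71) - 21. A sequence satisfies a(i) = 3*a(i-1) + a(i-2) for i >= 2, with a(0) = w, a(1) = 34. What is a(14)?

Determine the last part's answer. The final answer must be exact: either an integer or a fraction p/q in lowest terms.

Step 1: cross terms: (-1*-17 - 21*-5)=122, (21*34 - 37*-17)=1343, (37*24 - 11*34)=514, (11*30 - -26*24)=954, (-26*-5 - -1*30)=160; twice the area = |3093| = 3093; area = 3093/2; boundary points = 2 + 1 + 2 + 1 + 5 = 11; strictly interior points = area - boundary/2 + 1 = 1542; answer 1542
Step 2: A1 = 1542; w = 30; a(2) = 3*(34) + 1*(30) = 132; iterating: a(2)=132, a(3)=430, a(4)=1422, a(5)=4696, a(6)=15510, a(7)=51226, a(8)=169188, a(9)=558790, a(10)=1845558, a(11)=6095464, a(12)=20131950, a(13)=66491314, a(14)=219605892; answer 219605892

219605892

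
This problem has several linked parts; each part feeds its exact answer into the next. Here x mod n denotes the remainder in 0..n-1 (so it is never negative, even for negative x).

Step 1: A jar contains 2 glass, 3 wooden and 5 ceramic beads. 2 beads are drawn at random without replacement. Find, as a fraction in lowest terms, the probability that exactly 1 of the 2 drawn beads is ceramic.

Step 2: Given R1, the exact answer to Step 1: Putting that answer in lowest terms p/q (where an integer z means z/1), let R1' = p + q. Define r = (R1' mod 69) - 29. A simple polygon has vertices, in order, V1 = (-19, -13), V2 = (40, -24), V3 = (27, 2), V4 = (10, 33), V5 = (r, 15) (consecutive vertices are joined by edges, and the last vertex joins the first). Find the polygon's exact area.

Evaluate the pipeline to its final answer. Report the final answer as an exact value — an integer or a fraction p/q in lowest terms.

Step 1: total draws C(10,2) = 45; favorable C(5,1)*C(5,1) = 25; P = 5/9; answer 5/9
Step 2: R1 = 5/9; threaded value p + q = 14; r = -15; cross terms: (-19*-24 - 40*-13)=976, (40*2 - 27*-24)=728, (27*33 - 10*2)=871, (10*15 - -15*33)=645, (-15*-13 - -19*15)=480; twice the area = |3700| = 3700; area = 1850; answer 1850

1850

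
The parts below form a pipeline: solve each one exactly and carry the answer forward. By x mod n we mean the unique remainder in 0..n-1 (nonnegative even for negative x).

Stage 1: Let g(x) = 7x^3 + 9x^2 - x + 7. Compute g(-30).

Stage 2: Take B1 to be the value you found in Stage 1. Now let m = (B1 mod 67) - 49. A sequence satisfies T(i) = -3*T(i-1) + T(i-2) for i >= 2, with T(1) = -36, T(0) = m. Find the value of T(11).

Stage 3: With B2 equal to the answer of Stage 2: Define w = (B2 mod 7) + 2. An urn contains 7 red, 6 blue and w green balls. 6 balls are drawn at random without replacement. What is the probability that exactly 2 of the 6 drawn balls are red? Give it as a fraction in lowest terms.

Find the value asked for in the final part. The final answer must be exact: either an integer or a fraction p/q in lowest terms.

Stage 1: 7*(-30)^3 + 9*(-30)^2 - 1*(-30)^1 + 7 = (-189000) + (8100) + (30) + (7) = -180863; answer -180863
Stage 2: B1 = -180863; m = -12; T(2) = -3*(-36) + 1*(-12) = 96; iterating: T(2)=96, T(3)=-324, T(4)=1068, T(5)=-3528, T(6)=11652, T(7)=-38484, T(8)=127104, T(9)=-419796, T(10)=1386492, T(11)=-4579272; answer -4579272
Stage 3: B2 = -4579272; w = 4; total draws C(17,6) = 12376; favorable C(7,2)*C(10,4) = 4410; P = 315/884; answer 315/884

315/884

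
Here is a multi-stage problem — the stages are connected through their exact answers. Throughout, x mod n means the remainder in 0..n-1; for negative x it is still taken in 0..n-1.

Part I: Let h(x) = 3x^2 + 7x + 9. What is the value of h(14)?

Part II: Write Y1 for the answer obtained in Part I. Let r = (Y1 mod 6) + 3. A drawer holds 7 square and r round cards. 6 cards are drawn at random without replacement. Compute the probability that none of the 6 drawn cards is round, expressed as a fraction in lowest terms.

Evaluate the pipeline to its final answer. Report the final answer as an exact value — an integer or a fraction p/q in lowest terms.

Part I: 3*(14)^2 + 7*(14)^1 + 9 = (588) + (98) + (9) = 695; answer 695
Part II: Y1 = 695; r = 8; total draws C(15,6) = 5005; favorable C(7,6) = 7; P = 1/715; answer 1/715

1/715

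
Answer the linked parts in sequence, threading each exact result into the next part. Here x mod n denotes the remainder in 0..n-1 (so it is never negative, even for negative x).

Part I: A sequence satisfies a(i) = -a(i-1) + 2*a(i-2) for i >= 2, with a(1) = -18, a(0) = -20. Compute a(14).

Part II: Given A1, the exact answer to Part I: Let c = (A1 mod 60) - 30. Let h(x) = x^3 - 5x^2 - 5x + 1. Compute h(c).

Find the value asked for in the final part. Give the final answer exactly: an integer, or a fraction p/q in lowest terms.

153

Part I: a(2) = -1*(-18) + 2*(-20) = -22; iterating: a(2)=-22, a(3)=-14, a(4)=-30, a(5)=2, a(6)=-62, a(7)=66, a(8)=-190, a(9)=322, a(10)=-702, a(11)=1346, a(12)=-2750, a(13)=5442, a(14)=-10942; answer -10942
Part II: A1 = -10942; c = 8; 1*(8)^3 - 5*(8)^2 - 5*(8)^1 + 1 = (512) + (-320) + (-40) + (1) = 153; answer 153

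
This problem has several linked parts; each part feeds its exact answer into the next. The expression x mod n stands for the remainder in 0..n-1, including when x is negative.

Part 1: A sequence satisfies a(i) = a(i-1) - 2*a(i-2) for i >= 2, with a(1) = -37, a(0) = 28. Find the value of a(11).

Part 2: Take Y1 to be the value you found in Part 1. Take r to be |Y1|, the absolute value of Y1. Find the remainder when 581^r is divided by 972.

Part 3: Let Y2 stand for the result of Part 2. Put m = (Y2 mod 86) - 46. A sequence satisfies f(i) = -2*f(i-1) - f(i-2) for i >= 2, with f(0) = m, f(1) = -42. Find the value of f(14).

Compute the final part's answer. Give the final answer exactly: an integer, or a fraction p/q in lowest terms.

1173

Part 1: a(2) = 1*(-37) - 2*(28) = -93; iterating: a(2)=-93, a(3)=-19, a(4)=167, a(5)=205, a(6)=-129, a(7)=-539, a(8)=-281, a(9)=797, a(10)=1359, a(11)=-235; answer -235
Part 2: Y1 = -235; r = 235; squarings mod 972: 581^1=581, 581^2=277, 581^4=913, 581^8=565, 581^16=409, 581^32=97, 581^64=661, 581^128=493; 581^235 = 581^1 * 581^2 * 581^8 * 581^32 * 581^64 * 581^128 = 689 (mod 972); answer 689
Part 3: Y2 = 689; m = -45; f(2) = -2*(-42) - 1*(-45) = 129; iterating: f(2)=129, f(3)=-216, f(4)=303, f(5)=-390, f(6)=477, f(7)=-564, f(8)=651, f(9)=-738, f(10)=825, f(11)=-912, f(12)=999, f(13)=-1086, f(14)=1173; answer 1173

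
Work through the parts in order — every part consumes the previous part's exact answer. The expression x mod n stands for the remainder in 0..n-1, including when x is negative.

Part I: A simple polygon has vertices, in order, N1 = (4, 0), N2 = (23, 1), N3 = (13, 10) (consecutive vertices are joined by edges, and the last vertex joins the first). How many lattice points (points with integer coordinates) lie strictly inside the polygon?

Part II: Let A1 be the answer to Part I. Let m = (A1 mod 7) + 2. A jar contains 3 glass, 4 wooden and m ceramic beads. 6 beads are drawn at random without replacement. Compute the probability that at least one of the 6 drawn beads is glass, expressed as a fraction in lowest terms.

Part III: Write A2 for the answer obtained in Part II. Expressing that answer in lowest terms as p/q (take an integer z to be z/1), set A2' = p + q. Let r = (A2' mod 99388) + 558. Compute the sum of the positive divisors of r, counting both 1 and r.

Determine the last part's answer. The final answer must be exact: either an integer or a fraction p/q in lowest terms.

Part I: cross terms: (4*1 - 23*0)=4, (23*10 - 13*1)=217, (13*0 - 4*10)=-40; twice the area = |181| = 181; area = 181/2; boundary points = 1 + 1 + 1 = 3; strictly interior points = area - boundary/2 + 1 = 90; answer 90
Part II: A1 = 90; m = 8; total draws C(15,6) = 5005; complement C(12,6) = 924; favorable 5005 - 924 = 4081; P = 53/65; answer 53/65
Part III: A2 = 53/65; threaded value p + q = 118; r = 676; 676 = 2^2 * 13^2; sigma = (1 + 2 + 4) * (1 + 13 + 169) = 7 * 183 = 1281; answer 1281

1281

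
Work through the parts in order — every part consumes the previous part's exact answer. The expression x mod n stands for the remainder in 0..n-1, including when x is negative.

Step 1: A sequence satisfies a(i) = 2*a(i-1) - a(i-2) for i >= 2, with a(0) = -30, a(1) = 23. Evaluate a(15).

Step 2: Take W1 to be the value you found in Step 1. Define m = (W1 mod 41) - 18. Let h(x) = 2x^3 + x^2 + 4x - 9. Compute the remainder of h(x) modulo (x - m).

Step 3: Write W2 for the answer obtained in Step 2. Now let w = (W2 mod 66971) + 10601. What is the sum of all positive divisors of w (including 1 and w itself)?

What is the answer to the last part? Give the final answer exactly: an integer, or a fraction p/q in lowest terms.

Step 1: a(2) = 2*(23) - 1*(-30) = 76; iterating: a(2)=76, a(3)=129, a(4)=182, a(5)=235, a(6)=288, a(7)=341, a(8)=394, a(9)=447, a(10)=500, a(11)=553, a(12)=606, a(13)=659, a(14)=712, a(15)=765; answer 765
Step 2: W1 = 765; m = 9; remainder = value at the root: 2*(9)^3 + 1*(9)^2 + 4*(9)^1 - 9 = (1458) + (81) + (36) + (-9) = 1566; answer 1566
Step 3: W2 = 1566; w = 12167; 12167 = 23^3; sigma = (1 + 23 + 529 + 12167) = 12720; answer 12720

12720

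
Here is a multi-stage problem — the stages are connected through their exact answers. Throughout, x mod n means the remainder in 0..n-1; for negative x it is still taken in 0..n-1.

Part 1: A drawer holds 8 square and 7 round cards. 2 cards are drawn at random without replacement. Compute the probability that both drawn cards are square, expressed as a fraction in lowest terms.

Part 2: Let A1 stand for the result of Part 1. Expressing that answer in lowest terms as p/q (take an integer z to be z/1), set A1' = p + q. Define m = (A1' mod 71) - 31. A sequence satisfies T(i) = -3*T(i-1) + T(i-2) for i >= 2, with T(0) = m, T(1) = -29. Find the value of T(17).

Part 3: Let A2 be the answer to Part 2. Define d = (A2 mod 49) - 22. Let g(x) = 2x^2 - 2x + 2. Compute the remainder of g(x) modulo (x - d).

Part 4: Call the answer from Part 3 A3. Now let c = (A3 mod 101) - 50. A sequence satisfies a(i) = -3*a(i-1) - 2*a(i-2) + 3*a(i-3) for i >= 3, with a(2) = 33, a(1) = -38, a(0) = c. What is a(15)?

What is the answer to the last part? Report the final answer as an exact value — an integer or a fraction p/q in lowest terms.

Part 1: total draws C(15,2) = 105; favorable C(8,2) = 28; P = 4/15; answer 4/15
Part 2: A1 = 4/15; threaded value p + q = 19; m = -12; T(2) = -3*(-29) + 1*(-12) = 75; iterating: T(2)=75, T(3)=-254, T(4)=837, T(5)=-2765, T(6)=9132, T(7)=-30161, T(8)=99615, T(9)=-329006, T(10)=1086633, T(11)=-3588905, T(12)=11853348, T(13)=-39148949, T(14)=129300195, T(15)=-427049534, T(16)=1410448797, T(17)=-4658395925; answer -4658395925
Part 3: A2 = -4658395925; d = -2; remainder = value at the root: 2*(-2)^2 - 2*(-2)^1 + 2 = (8) + (4) + (2) = 14; answer 14
Part 4: A3 = 14; c = -36; a(3) = -3*(33) - 2*(-38) + 3*(-36) = -131; iterating: a(3)=-131, a(4)=213, a(5)=-278, a(6)=15, a(7)=1150, a(8)=-4314, a(9)=10687, a(10)=-19983, a(11)=25633, a(12)=-4872, a(13)=-96599, a(14)=376440, a(15)=-950738; answer -950738

-950738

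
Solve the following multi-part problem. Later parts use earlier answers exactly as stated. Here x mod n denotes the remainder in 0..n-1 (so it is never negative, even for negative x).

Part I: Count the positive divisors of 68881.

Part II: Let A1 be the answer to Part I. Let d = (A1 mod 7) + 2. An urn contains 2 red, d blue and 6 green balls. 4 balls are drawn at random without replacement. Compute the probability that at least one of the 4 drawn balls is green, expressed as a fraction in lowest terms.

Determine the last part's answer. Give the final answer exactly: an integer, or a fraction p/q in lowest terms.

Part I: 68881 is prime, so its only divisors are 1 and 68881; count = 2; answer 2
Part II: A1 = 2; d = 4; total draws C(12,4) = 495; complement C(6,4) = 15; favorable 495 - 15 = 480; P = 32/33; answer 32/33

32/33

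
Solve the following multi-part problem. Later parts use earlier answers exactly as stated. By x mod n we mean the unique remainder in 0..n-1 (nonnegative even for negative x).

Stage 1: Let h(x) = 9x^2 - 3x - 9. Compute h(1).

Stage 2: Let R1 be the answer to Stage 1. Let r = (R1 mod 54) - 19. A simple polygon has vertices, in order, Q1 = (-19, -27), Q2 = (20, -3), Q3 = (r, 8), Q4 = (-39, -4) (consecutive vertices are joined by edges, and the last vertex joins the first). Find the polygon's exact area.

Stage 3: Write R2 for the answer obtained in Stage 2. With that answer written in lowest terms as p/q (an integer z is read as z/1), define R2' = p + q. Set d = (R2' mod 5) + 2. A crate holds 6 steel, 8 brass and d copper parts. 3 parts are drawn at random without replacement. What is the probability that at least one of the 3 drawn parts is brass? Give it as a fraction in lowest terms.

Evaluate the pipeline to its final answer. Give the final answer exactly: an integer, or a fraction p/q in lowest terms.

268/323

Stage 1: 9*(1)^2 - 3*(1)^1 - 9 = (9) + (-3) + (-9) = -3; answer -3
Stage 2: R1 = -3; r = 32; cross terms: (-19*-3 - 20*-27)=597, (20*8 - 32*-3)=256, (32*-4 - -39*8)=184, (-39*-27 - -19*-4)=977; twice the area = |2014| = 2014; area = 1007; answer 1007
Stage 3: R2 = 1007; threaded value p + q = 1008; d = 5; total draws C(19,3) = 969; complement C(11,3) = 165; favorable 969 - 165 = 804; P = 268/323; answer 268/323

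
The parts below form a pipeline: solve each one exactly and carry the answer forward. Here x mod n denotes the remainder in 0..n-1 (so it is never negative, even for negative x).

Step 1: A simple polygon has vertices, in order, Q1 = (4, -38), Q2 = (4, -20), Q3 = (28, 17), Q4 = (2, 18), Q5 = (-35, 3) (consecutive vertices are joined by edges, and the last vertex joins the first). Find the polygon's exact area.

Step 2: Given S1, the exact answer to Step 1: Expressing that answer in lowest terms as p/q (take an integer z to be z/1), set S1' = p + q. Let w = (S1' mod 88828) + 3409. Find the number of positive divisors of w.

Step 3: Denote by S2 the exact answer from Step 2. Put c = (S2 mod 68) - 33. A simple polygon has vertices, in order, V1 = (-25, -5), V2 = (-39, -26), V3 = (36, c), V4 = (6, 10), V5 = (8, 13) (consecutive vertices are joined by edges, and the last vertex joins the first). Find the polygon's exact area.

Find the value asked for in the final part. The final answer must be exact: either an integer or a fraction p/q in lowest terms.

Step 1: cross terms: (4*-20 - 4*-38)=72, (4*17 - 28*-20)=628, (28*18 - 2*17)=470, (2*3 - -35*18)=636, (-35*-38 - 4*3)=1318; twice the area = |3124| = 3124; area = 1562; answer 1562
Step 2: S1 = 1562; threaded value p + q = 1563; w = 4972; 4972 = 2^2 * 11 * 113; number of divisors = (2+1) * (1+1) * (1+1) = 12; answer 12
Step 3: S2 = 12; c = -21; cross terms: (-25*-26 - -39*-5)=455, (-39*-21 - 36*-26)=1755, (36*10 - 6*-21)=486, (6*13 - 8*10)=-2, (8*-5 - -25*13)=285; twice the area = |2979| = 2979; area = 2979/2; answer 2979/2

2979/2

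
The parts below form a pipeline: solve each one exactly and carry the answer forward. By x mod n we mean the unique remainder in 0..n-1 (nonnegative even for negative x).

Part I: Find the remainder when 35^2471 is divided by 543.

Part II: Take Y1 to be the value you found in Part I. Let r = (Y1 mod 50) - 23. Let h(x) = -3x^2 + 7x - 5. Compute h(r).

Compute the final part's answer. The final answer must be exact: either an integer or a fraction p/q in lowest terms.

Part I: squarings mod 543: 35^1=35, 35^2=139, 35^4=316, 35^8=487, 35^16=421, 35^32=223, 35^64=316, 35^128=487, 35^256=421, 35^512=223, 35^1024=316, 35^2048=487; 35^2471 = 35^1 * 35^2 * 35^4 * 35^32 * 35^128 * 35^256 * 35^2048 = 146 (mod 543); answer 146
Part II: Y1 = 146; r = 23; -3*(23)^2 + 7*(23)^1 - 5 = (-1587) + (161) + (-5) = -1431; answer -1431

-1431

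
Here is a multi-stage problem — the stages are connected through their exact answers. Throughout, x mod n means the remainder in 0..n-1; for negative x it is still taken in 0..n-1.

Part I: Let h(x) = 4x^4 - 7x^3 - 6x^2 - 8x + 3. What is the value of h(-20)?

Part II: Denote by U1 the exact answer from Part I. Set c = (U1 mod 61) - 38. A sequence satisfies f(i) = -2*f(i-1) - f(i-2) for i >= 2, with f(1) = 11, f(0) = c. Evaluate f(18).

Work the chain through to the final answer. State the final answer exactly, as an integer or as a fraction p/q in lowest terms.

Part I: 4*(-20)^4 - 7*(-20)^3 - 6*(-20)^2 - 8*(-20)^1 + 3 = (640000) + (56000) + (-2400) + (160) + (3) = 693763; answer 693763
Part II: U1 = 693763; c = -28; f(2) = -2*(11) - 1*(-28) = 6; iterating: f(2)=6, f(3)=-23, f(4)=40, f(5)=-57, f(6)=74, f(7)=-91, f(8)=108, f(9)=-125, f(10)=142, f(11)=-159, f(12)=176, f(13)=-193, f(14)=210, f(15)=-227, f(16)=244, f(17)=-261, f(18)=278; answer 278

278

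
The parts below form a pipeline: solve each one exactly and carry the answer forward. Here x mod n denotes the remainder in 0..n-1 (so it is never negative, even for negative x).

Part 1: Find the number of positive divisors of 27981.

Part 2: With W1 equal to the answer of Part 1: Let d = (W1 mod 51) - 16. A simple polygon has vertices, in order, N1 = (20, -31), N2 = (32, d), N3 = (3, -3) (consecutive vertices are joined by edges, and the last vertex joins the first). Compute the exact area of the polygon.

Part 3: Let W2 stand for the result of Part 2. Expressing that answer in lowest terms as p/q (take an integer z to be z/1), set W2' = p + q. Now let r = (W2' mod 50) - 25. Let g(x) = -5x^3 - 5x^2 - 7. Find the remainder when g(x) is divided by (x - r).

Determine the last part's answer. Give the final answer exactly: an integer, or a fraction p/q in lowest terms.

Part 1: 27981 = 3^2 * 3109; number of divisors = (2+1) * (1+1) = 6; answer 6
Part 2: W1 = 6; d = -10; cross terms: (20*-10 - 32*-31)=792, (32*-3 - 3*-10)=-66, (3*-31 - 20*-3)=-33; twice the area = |693| = 693; area = 693/2; answer 693/2
Part 3: W2 = 693/2; threaded value p + q = 695; r = 20; remainder = value at the root: -5*(20)^3 - 5*(20)^2 - 7 = (-40000) + (-2000) + (-7) = -42007; answer -42007

-42007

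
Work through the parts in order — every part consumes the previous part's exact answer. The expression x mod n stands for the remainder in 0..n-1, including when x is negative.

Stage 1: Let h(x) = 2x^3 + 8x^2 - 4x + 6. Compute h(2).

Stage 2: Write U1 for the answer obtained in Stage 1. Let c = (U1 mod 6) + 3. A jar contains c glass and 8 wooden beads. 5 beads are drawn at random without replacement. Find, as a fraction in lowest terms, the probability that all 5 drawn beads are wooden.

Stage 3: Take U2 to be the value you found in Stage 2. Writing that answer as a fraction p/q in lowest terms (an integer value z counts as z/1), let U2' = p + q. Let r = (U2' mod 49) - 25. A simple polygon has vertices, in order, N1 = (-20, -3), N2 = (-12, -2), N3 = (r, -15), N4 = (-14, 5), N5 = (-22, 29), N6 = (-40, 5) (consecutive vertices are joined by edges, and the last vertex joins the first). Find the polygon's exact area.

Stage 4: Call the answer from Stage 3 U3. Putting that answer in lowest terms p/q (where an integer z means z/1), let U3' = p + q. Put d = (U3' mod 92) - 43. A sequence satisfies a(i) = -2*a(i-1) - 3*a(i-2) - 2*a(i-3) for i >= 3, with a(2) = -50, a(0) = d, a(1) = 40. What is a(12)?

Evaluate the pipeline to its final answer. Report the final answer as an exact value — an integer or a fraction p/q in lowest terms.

-3658

Stage 1: 2*(2)^3 + 8*(2)^2 - 4*(2)^1 + 6 = (16) + (32) + (-8) + (6) = 46; answer 46
Stage 2: U1 = 46; c = 7; total draws C(15,5) = 3003; favorable C(8,5) = 56; P = 8/429; answer 8/429
Stage 3: U2 = 8/429; threaded value p + q = 437; r = 20; cross terms: (-20*-2 - -12*-3)=4, (-12*-15 - 20*-2)=220, (20*5 - -14*-15)=-110, (-14*29 - -22*5)=-296, (-22*5 - -40*29)=1050, (-40*-3 - -20*5)=220; twice the area = |1088| = 1088; area = 544; answer 544
Stage 4: U3 = 544; threaded value p + q = 545; d = 42; a(3) = -2*(-50) - 3*(40) - 2*(42) = -104; iterating: a(3)=-104, a(4)=278, a(5)=-144, a(6)=-338, a(7)=552, a(8)=198, a(9)=-1376, a(10)=1054, a(11)=1624, a(12)=-3658; answer -3658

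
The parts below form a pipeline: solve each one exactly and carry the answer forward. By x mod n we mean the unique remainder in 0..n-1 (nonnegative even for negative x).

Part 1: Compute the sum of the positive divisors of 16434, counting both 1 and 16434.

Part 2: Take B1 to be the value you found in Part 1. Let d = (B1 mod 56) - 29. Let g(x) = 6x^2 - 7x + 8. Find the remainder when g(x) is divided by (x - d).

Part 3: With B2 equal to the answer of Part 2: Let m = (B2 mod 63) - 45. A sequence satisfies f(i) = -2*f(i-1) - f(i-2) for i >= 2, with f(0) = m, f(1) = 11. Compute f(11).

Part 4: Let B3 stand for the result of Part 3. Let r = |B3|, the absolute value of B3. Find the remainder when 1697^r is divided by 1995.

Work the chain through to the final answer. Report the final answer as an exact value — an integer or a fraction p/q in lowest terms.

Part 1: 16434 = 2 * 3^2 * 11 * 83; sigma = (1 + 2) * (1 + 3 + 9) * (1 + 11) * (1 + 83) = 3 * 13 * 12 * 84 = 39312; answer 39312
Part 2: B1 = 39312; d = -29; remainder = value at the root: 6*(-29)^2 - 7*(-29)^1 + 8 = (5046) + (203) + (8) = 5257; answer 5257
Part 3: B2 = 5257; m = -17; f(2) = -2*(11) - 1*(-17) = -5; iterating: f(2)=-5, f(3)=-1, f(4)=7, f(5)=-13, f(6)=19, f(7)=-25, f(8)=31, f(9)=-37, f(10)=43, f(11)=-49; answer -49
Part 4: B3 = -49; r = 49; squarings mod 1995: 1697^1=1697, 1697^2=1024, 1697^4=1201, 1697^8=16, 1697^16=256, 1697^32=1696; 1697^49 = 1697^1 * 1697^16 * 1697^32 = 1277 (mod 1995); answer 1277

1277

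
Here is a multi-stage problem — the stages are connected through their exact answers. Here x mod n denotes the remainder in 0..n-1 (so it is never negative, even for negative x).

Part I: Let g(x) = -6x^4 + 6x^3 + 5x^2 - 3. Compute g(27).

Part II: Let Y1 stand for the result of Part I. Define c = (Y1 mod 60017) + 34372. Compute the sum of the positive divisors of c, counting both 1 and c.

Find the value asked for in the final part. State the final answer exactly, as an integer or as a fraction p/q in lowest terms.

238080

Part I: -6*(27)^4 + 6*(27)^3 + 5*(27)^2 - 3 = (-3188646) + (118098) + (3645) + (-3) = -3066906; answer -3066906
Part II: Y1 = -3066906; c = 88350; 88350 = 2 * 3 * 5^2 * 19 * 31; sigma = (1 + 2) * (1 + 3) * (1 + 5 + 25) * (1 + 19) * (1 + 31) = 3 * 4 * 31 * 20 * 32 = 238080; answer 238080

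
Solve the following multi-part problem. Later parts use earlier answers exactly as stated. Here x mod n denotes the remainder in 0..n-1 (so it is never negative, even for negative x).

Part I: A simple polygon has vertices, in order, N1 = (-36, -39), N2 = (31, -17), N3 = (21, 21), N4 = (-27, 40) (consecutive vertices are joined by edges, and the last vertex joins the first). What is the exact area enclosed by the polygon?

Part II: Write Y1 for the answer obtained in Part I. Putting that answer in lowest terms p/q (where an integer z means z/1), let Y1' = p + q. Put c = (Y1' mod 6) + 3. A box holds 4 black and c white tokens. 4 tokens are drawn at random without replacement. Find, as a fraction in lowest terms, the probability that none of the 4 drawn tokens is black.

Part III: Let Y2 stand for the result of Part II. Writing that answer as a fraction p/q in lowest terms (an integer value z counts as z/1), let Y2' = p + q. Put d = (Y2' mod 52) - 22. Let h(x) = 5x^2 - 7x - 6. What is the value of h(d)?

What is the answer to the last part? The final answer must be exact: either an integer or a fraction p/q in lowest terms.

Part I: cross terms: (-36*-17 - 31*-39)=1821, (31*21 - 21*-17)=1008, (21*40 - -27*21)=1407, (-27*-39 - -36*40)=2493; twice the area = |6729| = 6729; area = 6729/2; answer 6729/2
Part II: Y1 = 6729/2; threaded value p + q = 6731; c = 8; total draws C(12,4) = 495; favorable C(8,4) = 70; P = 14/99; answer 14/99
Part III: Y2 = 14/99; threaded value p + q = 113; d = -13; 5*(-13)^2 - 7*(-13)^1 - 6 = (845) + (91) + (-6) = 930; answer 930

930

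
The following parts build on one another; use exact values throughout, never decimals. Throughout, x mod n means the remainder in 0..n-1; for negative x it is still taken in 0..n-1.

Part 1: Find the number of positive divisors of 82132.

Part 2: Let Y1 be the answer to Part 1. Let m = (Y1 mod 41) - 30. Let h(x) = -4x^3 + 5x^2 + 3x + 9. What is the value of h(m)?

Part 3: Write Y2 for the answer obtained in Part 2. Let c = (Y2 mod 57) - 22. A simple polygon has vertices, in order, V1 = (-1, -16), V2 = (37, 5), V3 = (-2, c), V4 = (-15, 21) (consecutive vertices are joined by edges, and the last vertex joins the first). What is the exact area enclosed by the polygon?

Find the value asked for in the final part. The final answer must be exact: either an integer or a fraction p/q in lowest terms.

616

Part 1: 82132 = 2^2 * 20533; number of divisors = (2+1) * (1+1) = 6; answer 6
Part 2: Y1 = 6; m = -24; -4*(-24)^3 + 5*(-24)^2 + 3*(-24)^1 + 9 = (55296) + (2880) + (-72) + (9) = 58113; answer 58113
Part 3: Y2 = 58113; c = 8; cross terms: (-1*5 - 37*-16)=587, (37*8 - -2*5)=306, (-2*21 - -15*8)=78, (-15*-16 - -1*21)=261; twice the area = |1232| = 1232; area = 616; answer 616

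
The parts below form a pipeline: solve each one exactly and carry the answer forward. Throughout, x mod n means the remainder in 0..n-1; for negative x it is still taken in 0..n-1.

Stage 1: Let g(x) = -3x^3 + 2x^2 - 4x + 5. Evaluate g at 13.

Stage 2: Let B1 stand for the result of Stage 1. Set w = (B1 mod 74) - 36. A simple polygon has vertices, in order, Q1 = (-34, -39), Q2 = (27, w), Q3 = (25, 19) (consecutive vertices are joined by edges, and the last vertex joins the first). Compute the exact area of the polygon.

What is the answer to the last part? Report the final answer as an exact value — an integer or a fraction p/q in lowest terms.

415/2

Stage 1: -3*(13)^3 + 2*(13)^2 - 4*(13)^1 + 5 = (-6591) + (338) + (-52) + (5) = -6300; answer -6300
Stage 2: B1 = -6300; w = 28; cross terms: (-34*28 - 27*-39)=101, (27*19 - 25*28)=-187, (25*-39 - -34*19)=-329; twice the area = |-415| = 415; area = 415/2; answer 415/2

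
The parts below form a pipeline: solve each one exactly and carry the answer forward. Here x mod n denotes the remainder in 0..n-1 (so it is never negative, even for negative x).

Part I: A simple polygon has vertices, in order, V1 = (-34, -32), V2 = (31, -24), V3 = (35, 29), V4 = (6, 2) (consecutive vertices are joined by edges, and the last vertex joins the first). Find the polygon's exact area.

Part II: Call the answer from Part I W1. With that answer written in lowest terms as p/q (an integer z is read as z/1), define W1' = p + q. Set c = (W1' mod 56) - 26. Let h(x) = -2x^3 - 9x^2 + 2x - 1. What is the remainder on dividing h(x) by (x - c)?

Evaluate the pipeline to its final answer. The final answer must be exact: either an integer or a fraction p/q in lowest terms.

710

Part I: cross terms: (-34*-24 - 31*-32)=1808, (31*29 - 35*-24)=1739, (35*2 - 6*29)=-104, (6*-32 - -34*2)=-124; twice the area = |3319| = 3319; area = 3319/2; answer 3319/2
Part II: W1 = 3319/2; threaded value p + q = 3321; c = -9; remainder = value at the root: -2*(-9)^3 - 9*(-9)^2 + 2*(-9)^1 - 1 = (1458) + (-729) + (-18) + (-1) = 710; answer 710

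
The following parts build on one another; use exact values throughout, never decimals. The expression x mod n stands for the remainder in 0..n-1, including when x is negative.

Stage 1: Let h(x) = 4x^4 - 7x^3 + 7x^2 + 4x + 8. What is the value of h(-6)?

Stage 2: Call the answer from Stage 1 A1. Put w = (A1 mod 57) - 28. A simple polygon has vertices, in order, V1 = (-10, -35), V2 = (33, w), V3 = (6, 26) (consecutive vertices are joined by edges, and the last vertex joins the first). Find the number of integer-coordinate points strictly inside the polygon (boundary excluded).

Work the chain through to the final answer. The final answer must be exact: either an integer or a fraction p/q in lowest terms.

Stage 1: 4*(-6)^4 - 7*(-6)^3 + 7*(-6)^2 + 4*(-6)^1 + 8 = (5184) + (1512) + (252) + (-24) + (8) = 6932; answer 6932
Stage 2: A1 = 6932; w = 7; cross terms: (-10*7 - 33*-35)=1085, (33*26 - 6*7)=816, (6*-35 - -10*26)=50; twice the area = |1951| = 1951; area = 1951/2; boundary points = 1 + 1 + 1 = 3; strictly interior points = area - boundary/2 + 1 = 975; answer 975

975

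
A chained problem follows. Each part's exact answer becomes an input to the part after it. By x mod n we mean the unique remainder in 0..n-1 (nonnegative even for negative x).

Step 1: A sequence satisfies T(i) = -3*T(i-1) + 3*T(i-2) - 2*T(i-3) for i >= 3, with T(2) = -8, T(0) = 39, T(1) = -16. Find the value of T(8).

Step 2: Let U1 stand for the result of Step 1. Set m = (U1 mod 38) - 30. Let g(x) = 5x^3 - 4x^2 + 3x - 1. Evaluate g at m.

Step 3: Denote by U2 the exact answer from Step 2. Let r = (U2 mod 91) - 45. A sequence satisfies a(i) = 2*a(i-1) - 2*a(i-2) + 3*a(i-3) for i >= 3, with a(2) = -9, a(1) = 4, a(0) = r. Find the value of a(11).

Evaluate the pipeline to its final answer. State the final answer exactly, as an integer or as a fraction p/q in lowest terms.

-8435

Step 1: T(3) = -3*(-8) + 3*(-16) - 2*(39) = -102; iterating: T(3)=-102, T(4)=314, T(5)=-1232, T(6)=4842, T(7)=-18850, T(8)=73540; answer 73540
Step 2: U1 = 73540; m = -20; 5*(-20)^3 - 4*(-20)^2 + 3*(-20)^1 - 1 = (-40000) + (-1600) + (-60) + (-1) = -41661; answer -41661
Step 3: U2 = -41661; r = -28; a(3) = 2*(-9) - 2*(4) + 3*(-28) = -110; iterating: a(3)=-110, a(4)=-190, a(5)=-187, a(6)=-324, a(7)=-844, a(8)=-1601, a(9)=-2486, a(10)=-4302, a(11)=-8435; answer -8435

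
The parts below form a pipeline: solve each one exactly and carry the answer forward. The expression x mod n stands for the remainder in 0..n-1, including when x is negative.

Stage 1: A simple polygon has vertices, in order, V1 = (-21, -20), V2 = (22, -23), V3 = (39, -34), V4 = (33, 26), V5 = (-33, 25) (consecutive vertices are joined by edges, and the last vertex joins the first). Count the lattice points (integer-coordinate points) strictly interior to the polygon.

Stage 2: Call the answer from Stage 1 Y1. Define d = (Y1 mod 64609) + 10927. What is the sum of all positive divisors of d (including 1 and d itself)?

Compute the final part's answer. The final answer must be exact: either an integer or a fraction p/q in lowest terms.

Stage 1: cross terms: (-21*-23 - 22*-20)=923, (22*-34 - 39*-23)=149, (39*26 - 33*-34)=2136, (33*25 - -33*26)=1683, (-33*-20 - -21*25)=1185; twice the area = |6076| = 6076; area = 3038; boundary points = 1 + 1 + 6 + 1 + 3 = 12; strictly interior points = area - boundary/2 + 1 = 3033; answer 3033
Stage 2: Y1 = 3033; d = 13960; 13960 = 2^3 * 5 * 349; sigma = (1 + 2 + 4 + 8) * (1 + 5) * (1 + 349) = 15 * 6 * 350 = 31500; answer 31500

31500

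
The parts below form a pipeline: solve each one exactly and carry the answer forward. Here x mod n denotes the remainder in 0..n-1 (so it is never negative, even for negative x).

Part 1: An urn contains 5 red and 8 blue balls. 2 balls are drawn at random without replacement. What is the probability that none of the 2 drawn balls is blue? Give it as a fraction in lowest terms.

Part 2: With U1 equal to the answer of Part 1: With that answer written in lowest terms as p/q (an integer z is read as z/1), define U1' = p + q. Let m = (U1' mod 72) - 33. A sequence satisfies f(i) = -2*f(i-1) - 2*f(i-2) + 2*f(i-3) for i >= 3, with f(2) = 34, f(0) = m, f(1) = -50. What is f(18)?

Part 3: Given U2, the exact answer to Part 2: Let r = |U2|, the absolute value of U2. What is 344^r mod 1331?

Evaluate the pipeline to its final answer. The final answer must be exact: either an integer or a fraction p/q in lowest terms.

642

Part 1: total draws C(13,2) = 78; favorable C(5,2) = 10; P = 5/39; answer 5/39
Part 2: U1 = 5/39; threaded value p + q = 44; m = 11; f(3) = -2*(34) - 2*(-50) + 2*(11) = 54; iterating: f(3)=54, f(4)=-276, f(5)=512, f(6)=-364, f(7)=-848, f(8)=3448, f(9)=-5928, f(10)=3264, f(11)=12224, f(12)=-42832, f(13)=67744, f(14)=-25376, f(15)=-170400, f(16)=527040, f(17)=-764032, f(18)=133184; answer 133184
Part 3: U2 = 133184; r = 133184; squarings mod 1331: 344^1=344, 344^2=1208, 344^4=488, 344^8=1226, 344^16=377, 344^32=1043, 344^64=422, 344^128=1061, 344^256=1026, 344^512=1186, 344^1024=1060, 344^2048=236, 344^4096=1125, 344^8192=1175, 344^16384=378, 344^32768=467, 344^65536=1136, 344^131072=757; 344^133184 = 344^64 * 344^2048 * 344^131072 = 642 (mod 1331); answer 642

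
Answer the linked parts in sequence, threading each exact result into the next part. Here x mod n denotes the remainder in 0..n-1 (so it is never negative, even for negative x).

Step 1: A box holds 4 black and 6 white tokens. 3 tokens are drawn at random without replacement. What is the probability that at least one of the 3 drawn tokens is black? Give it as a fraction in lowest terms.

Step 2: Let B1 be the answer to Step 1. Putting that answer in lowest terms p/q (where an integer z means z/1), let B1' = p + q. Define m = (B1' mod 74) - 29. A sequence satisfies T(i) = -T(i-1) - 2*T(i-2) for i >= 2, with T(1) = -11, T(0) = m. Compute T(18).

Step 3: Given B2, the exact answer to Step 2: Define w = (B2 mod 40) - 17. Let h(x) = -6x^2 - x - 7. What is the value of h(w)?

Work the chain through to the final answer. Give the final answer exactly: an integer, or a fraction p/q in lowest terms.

Step 1: total draws C(10,3) = 120; complement C(6,3) = 20; favorable 120 - 20 = 100; P = 5/6; answer 5/6
Step 2: B1 = 5/6; threaded value p + q = 11; m = -18; T(2) = -1*(-11) - 2*(-18) = 47; iterating: T(2)=47, T(3)=-25, T(4)=-69, T(5)=119, T(6)=19, T(7)=-257, T(8)=219, T(9)=295, T(10)=-733, T(11)=143, T(12)=1323, T(13)=-1609, T(14)=-1037, T(15)=4255, T(16)=-2181, T(17)=-6329, T(18)=10691; answer 10691
Step 3: B2 = 10691; w = -6; -6*(-6)^2 - 1*(-6)^1 - 7 = (-216) + (6) + (-7) = -217; answer -217

-217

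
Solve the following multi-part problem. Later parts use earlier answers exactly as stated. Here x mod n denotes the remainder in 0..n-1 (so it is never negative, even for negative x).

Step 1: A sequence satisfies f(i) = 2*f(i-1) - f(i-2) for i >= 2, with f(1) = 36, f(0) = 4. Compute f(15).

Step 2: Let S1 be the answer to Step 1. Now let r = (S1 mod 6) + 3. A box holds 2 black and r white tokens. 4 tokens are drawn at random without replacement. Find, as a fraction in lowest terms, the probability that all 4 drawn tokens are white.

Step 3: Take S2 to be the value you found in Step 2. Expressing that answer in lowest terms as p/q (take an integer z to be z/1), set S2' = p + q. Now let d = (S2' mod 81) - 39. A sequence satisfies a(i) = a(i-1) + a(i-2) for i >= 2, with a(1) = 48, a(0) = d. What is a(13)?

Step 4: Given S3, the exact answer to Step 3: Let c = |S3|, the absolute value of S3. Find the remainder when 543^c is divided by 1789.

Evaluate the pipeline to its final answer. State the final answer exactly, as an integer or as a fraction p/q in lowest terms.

1647

Step 1: f(2) = 2*(36) - 1*(4) = 68; iterating: f(2)=68, f(3)=100, f(4)=132, f(5)=164, f(6)=196, f(7)=228, f(8)=260, f(9)=292, f(10)=324, f(11)=356, f(12)=388, f(13)=420, f(14)=452, f(15)=484; answer 484
Step 2: S1 = 484; r = 7; total draws C(9,4) = 126; favorable C(7,4) = 35; P = 5/18; answer 5/18
Step 3: S2 = 5/18; threaded value p + q = 23; d = -16; a(2) = 1*(48) + 1*(-16) = 32; iterating: a(2)=32, a(3)=80, a(4)=112, a(5)=192, a(6)=304, a(7)=496, a(8)=800, a(9)=1296, a(10)=2096, a(11)=3392, a(12)=5488, a(13)=8880; answer 8880
Step 4: S3 = 8880; c = 8880; squarings mod 1789: 543^1=543, 543^2=1453, 543^4=189, 543^8=1730, 543^16=1692, 543^32=464, 543^64=616, 543^128=188, 543^256=1353, 543^512=462, 543^1024=553, 543^2048=1679, 543^4096=1366, 543^8192=29; 543^8880 = 543^16 * 543^32 * 543^128 * 543^512 * 543^8192 = 1647 (mod 1789); answer 1647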